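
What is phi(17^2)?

272

φ(17^2) = 17^1·(17−1) = 17·16 = 272.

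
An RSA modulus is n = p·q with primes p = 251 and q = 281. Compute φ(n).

70000

φ(pq) = (p−1)(q−1) = 250 · 280 = 70000.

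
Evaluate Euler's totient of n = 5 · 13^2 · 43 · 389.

10168704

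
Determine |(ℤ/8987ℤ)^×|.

Factor 8987: 8987 = 11 × 19 × 43.
φ(11) = 11 − 1 = 10.
φ(19) = 19 − 1 = 18.
φ(43) = 43 − 1 = 42.
Multiply: 10 · 18 · 42 = 7560.

7560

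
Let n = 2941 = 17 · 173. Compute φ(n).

2752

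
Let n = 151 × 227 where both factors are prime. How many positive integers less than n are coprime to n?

33900

For distinct primes, φ(pq) = (p−1)(q−1) = 150 × 226 = 33900.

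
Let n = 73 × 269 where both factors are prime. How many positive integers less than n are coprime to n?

For distinct primes, φ(pq) = (p−1)(q−1) = 72 × 268 = 19296.

19296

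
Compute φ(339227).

271656

Prime factorization: 339227 = 7^3 · 23 · 43.
φ(339227) = 339227 · (1 − 1/7) · (1 − 1/23) · (1 − 1/43)
       = 339227 · 5544/6923 = 271656.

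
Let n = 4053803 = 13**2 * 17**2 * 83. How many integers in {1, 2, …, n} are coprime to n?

φ(13^2) = 13^1·(13−1) = 13·12 = 156.
φ(17^2) = 17^2 − 17^1 = 289 − 17 = 272.
φ(83) = 83 − 1 = 82.
Multiply: 156 · 272 · 82 = 3479424.

3479424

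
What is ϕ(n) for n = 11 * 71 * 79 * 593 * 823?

φ(11) = 11 − 1 = 10.
φ(71) = 71 − 1 = 70.
φ(79) = 79 − 1 = 78.
φ(593) = 593 − 1 = 592.
φ(823) = 823 − 1 = 822.
φ(30111518261) = 10 × 70 × 78 × 592 × 822 = 26569670400.

26569670400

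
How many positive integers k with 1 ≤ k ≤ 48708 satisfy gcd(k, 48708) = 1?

14400

Prime factorization: 48708 = 2^2 · 3^3 · 11 · 41.
φ(48708) = 48708 · (1 − 1/2) · (1 − 1/3) · (1 − 1/11) · (1 − 1/41)
       = 48708 · 800/2706 = 14400.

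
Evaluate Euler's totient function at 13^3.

2028

φ(2197) = 2197 · (1 − 1/13)
       = 2197 · 12/13 = 2028.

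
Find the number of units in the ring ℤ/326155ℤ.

326155 = 5 × 37 × 41 × 43.
φ(5) = 5 − 1 = 4.
φ(37) = 37 − 1 = 36.
φ(41) = 41 − 1 = 40.
φ(43) = 43 − 1 = 42.
φ(326155) = 4 × 36 × 40 × 42 = 241920.

241920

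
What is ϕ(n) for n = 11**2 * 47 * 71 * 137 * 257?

12331827200

φ(11^2) = 11^1·(11−1) = 11·10 = 110.
φ(47) = 47 − 1 = 46.
φ(71) = 71 − 1 = 70.
φ(137) = 137 − 1 = 136.
φ(257) = 257 − 1 = 256.
Multiply: 110 · 46 · 70 · 136 · 256 = 12331827200.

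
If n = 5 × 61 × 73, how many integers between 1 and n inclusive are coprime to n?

17280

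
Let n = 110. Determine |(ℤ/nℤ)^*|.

40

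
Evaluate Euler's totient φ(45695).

First factor: 45695 = 5 × 13 × 19 × 37.
φ(45695) = 45695 · (1 − 1/5) · (1 − 1/13) · (1 − 1/19) · (1 − 1/37)
       = 45695 · 31104/45695 = 31104.

31104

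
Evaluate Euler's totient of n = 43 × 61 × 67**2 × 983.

φ(11574478001) = 11574478001 · (1 − 1/43) · (1 − 1/61) · (1 − 1/67) · (1 − 1/983)
       = 11574478001 · 163326240/172753403 = 10942858080.

10942858080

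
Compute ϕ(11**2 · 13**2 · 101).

φ(11^2) = 11^1·(11−1) = 11·10 = 110.
φ(13^2) = 13^1·(13−1) = 13·12 = 156.
φ(101) = 101 − 1 = 100.
φ(2065349) = 110 × 156 × 100 = 1716000.

1716000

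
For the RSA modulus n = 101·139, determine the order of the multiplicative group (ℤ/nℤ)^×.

φ(14039) = 14039 · (1 − 1/101) · (1 − 1/139)
       = 14039 · 13800/14039 = 13800.

13800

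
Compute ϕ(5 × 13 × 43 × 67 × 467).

φ(87452755) = 87452755 · (1 − 1/5) · (1 − 1/13) · (1 − 1/43) · (1 − 1/67) · (1 − 1/467)
       = 87452755 · 62004096/87452755 = 62004096.

62004096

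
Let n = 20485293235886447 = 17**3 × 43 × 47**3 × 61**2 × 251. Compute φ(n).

18056840316480000

φ(17^3) = 17^3 − 17^2 = 4913 − 289 = 4624.
φ(43) = 43 − 1 = 42.
φ(47^3) = 47^3 − 47^2 = 103823 − 2209 = 101614.
φ(61^2) = 61^1·(61−1) = 61·60 = 3660.
φ(251) = 251 − 1 = 250.
Multiply: 4624 · 42 · 101614 · 3660 · 250 = 18056840316480000.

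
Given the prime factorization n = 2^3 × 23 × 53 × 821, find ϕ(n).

φ(2^3) = 2^3 − 2^2 = 8 − 4 = 4.
φ(23) = 23 − 1 = 22.
φ(53) = 53 − 1 = 52.
φ(821) = 821 − 1 = 820.
Multiply: 4 · 22 · 52 · 820 = 3752320.

3752320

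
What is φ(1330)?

432

Prime factorization: 1330 = 2 × 5 × 7 × 19.
φ(1330) = 1330 · (1 − 1/2) · (1 − 1/5) · (1 − 1/7) · (1 − 1/19)
       = 1330 · 432/1330 = 432.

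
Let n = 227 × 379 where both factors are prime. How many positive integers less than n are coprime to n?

For distinct primes, φ(pq) = (p−1)(q−1) = 226 × 378 = 85428.

85428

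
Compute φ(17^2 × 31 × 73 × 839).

492341760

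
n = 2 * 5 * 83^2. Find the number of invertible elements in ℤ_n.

φ(2) = 2 − 1 = 1.
φ(5) = 5 − 1 = 4.
φ(83^2) = 83^1·(83−1) = 83·82 = 6806.
Since φ is multiplicative, φ(68890) = 1 · 4 · 6806 = 27224.

27224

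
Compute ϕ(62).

30

62 = 2 · 31.
φ(62) = 62 · (1 − 1/2) · (1 − 1/31)
       = 62 · 30/62 = 30.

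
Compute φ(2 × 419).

φ(838) = 838 · (1 − 1/2) · (1 − 1/419)
       = 838 · 418/838 = 418.

418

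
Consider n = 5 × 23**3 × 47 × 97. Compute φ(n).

φ(277346765) = 277346765 · (1 − 1/5) · (1 − 1/23) · (1 − 1/47) · (1 − 1/97)
       = 277346765 · 388608/524285 = 205573632.

205573632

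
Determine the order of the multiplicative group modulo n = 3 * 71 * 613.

φ(3) = 3 − 1 = 2.
φ(71) = 71 − 1 = 70.
φ(613) = 613 − 1 = 612.
φ(130569) = 2 × 70 × 612 = 85680.

85680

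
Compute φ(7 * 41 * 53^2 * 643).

424644480

φ(518375669) = 518375669 · (1 − 1/7) · (1 − 1/41) · (1 − 1/53) · (1 − 1/643)
       = 518375669 · 8012160/9780673 = 424644480.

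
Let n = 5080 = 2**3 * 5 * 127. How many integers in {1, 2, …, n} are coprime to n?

2016

φ(2^3) = 2^2·(2−1) = 4·1 = 4.
φ(5) = 5 − 1 = 4.
φ(127) = 127 − 1 = 126.
Since φ is multiplicative, φ(5080) = 4 · 4 · 126 = 2016.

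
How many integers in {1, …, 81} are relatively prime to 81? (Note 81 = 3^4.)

54

φ(3^4) = 3^4 − 3^3 = 81 − 27 = 54.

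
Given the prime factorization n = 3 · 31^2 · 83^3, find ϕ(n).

φ(1648461921) = 1648461921 · (1 − 1/3) · (1 − 1/31) · (1 − 1/83)
       = 1648461921 · 4920/7719 = 1050710280.

1050710280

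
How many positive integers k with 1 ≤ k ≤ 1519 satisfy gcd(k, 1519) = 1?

Factor 1519: 1519 = 7^2 × 31.
φ(7^2) = 7^1·(7−1) = 7·6 = 42.
φ(31) = 31 − 1 = 30.
Since φ is multiplicative, φ(1519) = 42 · 30 = 1260.

1260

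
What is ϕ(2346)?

704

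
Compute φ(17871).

17871 = 3 × 7 × 23 × 37.
φ(17871) = 17871 · (1 − 1/3) · (1 − 1/7) · (1 − 1/23) · (1 − 1/37)
       = 17871 · 9504/17871 = 9504.

9504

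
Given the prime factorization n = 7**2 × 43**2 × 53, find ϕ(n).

φ(7^2) = 7^1·(7−1) = 7·6 = 42.
φ(43^2) = 43^2 − 43^1 = 1849 − 43 = 1806.
φ(53) = 53 − 1 = 52.
φ(4801853) = 42 × 1806 × 52 = 3944304.

3944304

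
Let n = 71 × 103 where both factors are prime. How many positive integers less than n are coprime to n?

For distinct primes, φ(pq) = (p−1)(q−1) = 70 × 102 = 7140.

7140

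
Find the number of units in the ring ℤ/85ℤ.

64

Prime factorization: 85 = 5 × 17.
φ(85) = 85 · (1 − 1/5) · (1 − 1/17)
       = 85 · 64/85 = 64.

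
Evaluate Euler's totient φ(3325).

Prime factorization: 3325 = 5**2 * 7 * 19.
φ(5^2) = 5^2 − 5^1 = 25 − 5 = 20.
φ(7) = 7 − 1 = 6.
φ(19) = 19 − 1 = 18.
φ(3325) = 20 × 6 × 18 = 2160.

2160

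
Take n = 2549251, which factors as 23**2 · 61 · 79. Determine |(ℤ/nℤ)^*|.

2368080

φ(23^2) = 23^1·(23−1) = 23·22 = 506.
φ(61) = 61 − 1 = 60.
φ(79) = 79 − 1 = 78.
Multiply: 506 · 60 · 78 = 2368080.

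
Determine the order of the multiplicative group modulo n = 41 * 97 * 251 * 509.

φ(508097543) = 508097543 · (1 − 1/41) · (1 − 1/97) · (1 − 1/251) · (1 − 1/509)
       = 508097543 · 487680000/508097543 = 487680000.

487680000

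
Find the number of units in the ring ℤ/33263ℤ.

First factor: 33263 = 29 · 31 · 37.
φ(29) = 29 − 1 = 28.
φ(31) = 31 − 1 = 30.
φ(37) = 37 − 1 = 36.
φ(33263) = 28 × 30 × 36 = 30240.

30240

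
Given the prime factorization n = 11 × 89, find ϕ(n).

φ(11) = 11 − 1 = 10.
φ(89) = 89 − 1 = 88.
Since φ is multiplicative, φ(979) = 10 · 88 = 880.

880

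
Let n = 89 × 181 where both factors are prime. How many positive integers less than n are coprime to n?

φ(pq) = (p−1)(q−1) = 88 · 180 = 15840.

15840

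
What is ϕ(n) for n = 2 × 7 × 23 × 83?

φ(26726) = 26726 · (1 − 1/2) · (1 − 1/7) · (1 − 1/23) · (1 − 1/83)
       = 26726 · 10824/26726 = 10824.

10824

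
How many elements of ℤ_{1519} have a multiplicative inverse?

First factor: 1519 = 7^2 · 31.
φ(1519) = 1519 · (1 − 1/7) · (1 − 1/31)
       = 1519 · 180/217 = 1260.

1260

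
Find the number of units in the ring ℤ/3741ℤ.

Factor 3741: 3741 = 3 · 29 · 43.
φ(3741) = 3741 · (1 − 1/3) · (1 − 1/29) · (1 − 1/43)
       = 3741 · 2352/3741 = 2352.

2352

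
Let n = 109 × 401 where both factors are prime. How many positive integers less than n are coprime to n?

43200

For distinct primes, φ(pq) = (p−1)(q−1) = 108 × 400 = 43200.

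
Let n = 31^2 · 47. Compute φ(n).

42780

φ(31^2) = 31^1·(31−1) = 31·30 = 930.
φ(47) = 47 − 1 = 46.
φ(45167) = 930 × 46 = 42780.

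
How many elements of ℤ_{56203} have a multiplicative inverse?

45360

56203 = 7**2 · 31 · 37.
φ(56203) = 56203 · (1 − 1/7) · (1 − 1/31) · (1 − 1/37)
       = 56203 · 6480/8029 = 45360.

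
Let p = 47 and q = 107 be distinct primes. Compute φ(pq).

For distinct primes, φ(pq) = (p−1)(q−1) = 46 × 106 = 4876.

4876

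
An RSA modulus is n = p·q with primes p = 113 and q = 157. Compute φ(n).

φ(n) = (p − 1)(q − 1) = (113−1)(157−1) = 112·156 = 17472.

17472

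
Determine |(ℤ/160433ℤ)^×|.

120960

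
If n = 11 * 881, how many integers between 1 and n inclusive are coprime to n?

φ(11) = 11 − 1 = 10.
φ(881) = 881 − 1 = 880.
φ(9691) = 10 × 880 = 8800.

8800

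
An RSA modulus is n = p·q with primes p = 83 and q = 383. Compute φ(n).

For distinct primes, φ(pq) = (p−1)(q−1) = 82 × 382 = 31324.

31324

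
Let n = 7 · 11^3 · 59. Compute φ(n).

421080

φ(7) = 7 − 1 = 6.
φ(11^3) = 11^2·(11−1) = 121·10 = 1210.
φ(59) = 59 − 1 = 58.
φ(549703) = 6 × 1210 × 58 = 421080.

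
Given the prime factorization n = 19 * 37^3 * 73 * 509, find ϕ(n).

φ(19) = 19 − 1 = 18.
φ(37^3) = 37^3 − 37^2 = 50653 − 1369 = 49284.
φ(73) = 73 − 1 = 72.
φ(509) = 509 − 1 = 508.
Since φ is multiplicative, φ(35760156899) = 18 · 49284 · 72 · 508 = 32447008512.

32447008512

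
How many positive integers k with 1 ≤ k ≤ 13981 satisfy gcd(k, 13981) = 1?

Prime factorization: 13981 = 11 × 31 × 41.
φ(13981) = 13981 · (1 − 1/11) · (1 − 1/31) · (1 − 1/41)
       = 13981 · 12000/13981 = 12000.

12000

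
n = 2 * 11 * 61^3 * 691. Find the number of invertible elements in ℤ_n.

1540494000

φ(2) = 2 − 1 = 1.
φ(11) = 11 − 1 = 10.
φ(61^3) = 61^2·(61−1) = 3721·60 = 223260.
φ(691) = 691 − 1 = 690.
φ(3450565162) = 1 × 10 × 223260 × 690 = 1540494000.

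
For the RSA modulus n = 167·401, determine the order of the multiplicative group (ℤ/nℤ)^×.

For distinct primes, φ(pq) = (p−1)(q−1) = 166 × 400 = 66400.

66400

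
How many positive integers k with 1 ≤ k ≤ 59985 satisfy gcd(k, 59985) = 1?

Prime factorization: 59985 = 3**2 × 5 × 31 × 43.
φ(3^2) = 3^1·(3−1) = 3·2 = 6.
φ(5) = 5 − 1 = 4.
φ(31) = 31 − 1 = 30.
φ(43) = 43 − 1 = 42.
φ(59985) = 6 × 4 × 30 × 42 = 30240.

30240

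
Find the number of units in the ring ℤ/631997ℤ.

First factor: 631997 = 19 × 29 × 31 × 37.
φ(19) = 19 − 1 = 18.
φ(29) = 29 − 1 = 28.
φ(31) = 31 − 1 = 30.
φ(37) = 37 − 1 = 36.
Since φ is multiplicative, φ(631997) = 18 · 28 · 30 · 36 = 544320.

544320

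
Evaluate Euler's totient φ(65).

Prime factorization: 65 = 5 × 13.
φ(5) = 5 − 1 = 4.
φ(13) = 13 − 1 = 12.
Multiply: 4 · 12 = 48.

48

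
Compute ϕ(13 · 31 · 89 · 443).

14002560

φ(15889081) = 15889081 · (1 − 1/13) · (1 − 1/31) · (1 − 1/89) · (1 − 1/443)
       = 15889081 · 14002560/15889081 = 14002560.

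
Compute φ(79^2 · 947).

φ(79^2) = 79^1·(79−1) = 79·78 = 6162.
φ(947) = 947 − 1 = 946.
Multiply: 6162 · 946 = 5829252.

5829252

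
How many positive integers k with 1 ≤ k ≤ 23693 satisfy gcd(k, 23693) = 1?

Prime factorization: 23693 = 19 × 29 × 43.
φ(23693) = 23693 · (1 − 1/19) · (1 − 1/29) · (1 − 1/43)
       = 23693 · 21168/23693 = 21168.

21168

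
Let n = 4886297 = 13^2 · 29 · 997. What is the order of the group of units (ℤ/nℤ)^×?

φ(13^2) = 13^1·(13−1) = 13·12 = 156.
φ(29) = 29 − 1 = 28.
φ(997) = 997 − 1 = 996.
Since φ is multiplicative, φ(4886297) = 156 · 28 · 996 = 4350528.

4350528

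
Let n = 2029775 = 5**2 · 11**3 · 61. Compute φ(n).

1452000

φ(5^2) = 5^2 − 5^1 = 25 − 5 = 20.
φ(11^3) = 11^2·(11−1) = 121·10 = 1210.
φ(61) = 61 − 1 = 60.
Since φ is multiplicative, φ(2029775) = 20 · 1210 · 60 = 1452000.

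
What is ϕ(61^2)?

3660

φ(3721) = 3721 · (1 − 1/61)
       = 3721 · 60/61 = 3660.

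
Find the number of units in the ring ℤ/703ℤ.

648

703 = 19 * 37.
φ(19) = 19 − 1 = 18.
φ(37) = 37 − 1 = 36.
Multiply: 18 · 36 = 648.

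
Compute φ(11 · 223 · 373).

825840

φ(11) = 11 − 1 = 10.
φ(223) = 223 − 1 = 222.
φ(373) = 373 − 1 = 372.
Multiply: 10 · 222 · 372 = 825840.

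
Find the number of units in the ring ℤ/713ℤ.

713 = 23 · 31.
φ(713) = 713 · (1 − 1/23) · (1 − 1/31)
       = 713 · 660/713 = 660.

660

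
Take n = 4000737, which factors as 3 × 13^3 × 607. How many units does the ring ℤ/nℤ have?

φ(4000737) = 4000737 · (1 − 1/3) · (1 − 1/13) · (1 − 1/607)
       = 4000737 · 14544/23673 = 2457936.

2457936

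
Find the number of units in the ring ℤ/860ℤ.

336

860 = 2^2 · 5 · 43.
φ(860) = 860 · (1 − 1/2) · (1 − 1/5) · (1 − 1/43)
       = 860 · 168/430 = 336.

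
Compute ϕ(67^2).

4422

φ(67^2) = 67^1·(67−1) = 67·66 = 4422.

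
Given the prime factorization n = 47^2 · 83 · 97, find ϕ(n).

17019264

φ(47^2) = 47^2 − 47^1 = 2209 − 47 = 2162.
φ(83) = 83 − 1 = 82.
φ(97) = 97 − 1 = 96.
φ(17784659) = 2162 × 82 × 96 = 17019264.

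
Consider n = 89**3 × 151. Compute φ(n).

104557200

φ(106450319) = 106450319 · (1 − 1/89) · (1 − 1/151)
       = 106450319 · 13200/13439 = 104557200.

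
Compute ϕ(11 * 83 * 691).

565800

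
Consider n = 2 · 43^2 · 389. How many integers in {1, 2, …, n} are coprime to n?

700728

φ(1438522) = 1438522 · (1 − 1/2) · (1 − 1/43) · (1 − 1/389)
       = 1438522 · 16296/33454 = 700728.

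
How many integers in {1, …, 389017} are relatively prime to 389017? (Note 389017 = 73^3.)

383688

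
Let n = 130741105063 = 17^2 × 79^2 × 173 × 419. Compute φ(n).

120502297344

φ(130741105063) = 130741105063 · (1 − 1/17) · (1 − 1/79) · (1 − 1/173) · (1 − 1/419)
       = 130741105063 · 89726208/97350041 = 120502297344.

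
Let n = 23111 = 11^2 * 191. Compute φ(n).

20900

φ(11^2) = 11^2 − 11^1 = 121 − 11 = 110.
φ(191) = 191 − 1 = 190.
φ(23111) = 110 × 190 = 20900.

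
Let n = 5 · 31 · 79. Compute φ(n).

φ(5) = 5 − 1 = 4.
φ(31) = 31 − 1 = 30.
φ(79) = 79 − 1 = 78.
Multiply: 4 · 30 · 78 = 9360.

9360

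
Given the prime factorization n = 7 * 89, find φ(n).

528

φ(7) = 7 − 1 = 6.
φ(89) = 89 − 1 = 88.
Multiply: 6 · 88 = 528.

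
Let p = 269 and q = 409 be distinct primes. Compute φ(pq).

109344

φ(pq) = (p−1)(q−1) = 268 · 408 = 109344.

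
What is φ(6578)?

2640

Factor 6578: 6578 = 2 × 11 × 13 × 23.
φ(6578) = 6578 · (1 − 1/2) · (1 − 1/11) · (1 − 1/13) · (1 − 1/23)
       = 6578 · 2640/6578 = 2640.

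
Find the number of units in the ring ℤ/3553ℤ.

2880

Prime factorization: 3553 = 11 · 17 · 19.
φ(11) = 11 − 1 = 10.
φ(17) = 17 − 1 = 16.
φ(19) = 19 − 1 = 18.
Since φ is multiplicative, φ(3553) = 10 · 16 · 18 = 2880.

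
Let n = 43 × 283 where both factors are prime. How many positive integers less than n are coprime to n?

φ(pq) = (p−1)(q−1) = 42 · 282 = 11844.

11844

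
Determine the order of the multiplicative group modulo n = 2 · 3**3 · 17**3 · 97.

φ(25734294) = 25734294 · (1 − 1/2) · (1 − 1/3) · (1 − 1/17) · (1 − 1/97)
       = 25734294 · 3072/9894 = 7990272.

7990272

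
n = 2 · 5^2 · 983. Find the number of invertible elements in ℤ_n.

φ(49150) = 49150 · (1 − 1/2) · (1 − 1/5) · (1 − 1/983)
       = 49150 · 3928/9830 = 19640.

19640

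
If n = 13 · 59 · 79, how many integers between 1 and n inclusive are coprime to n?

φ(60593) = 60593 · (1 − 1/13) · (1 − 1/59) · (1 − 1/79)
       = 60593 · 54288/60593 = 54288.

54288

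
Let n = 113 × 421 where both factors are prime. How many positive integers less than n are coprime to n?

47040

φ(113) = 113 − 1 = 112.
φ(421) = 421 − 1 = 420.
Since φ is multiplicative, φ(47573) = 112 · 420 = 47040.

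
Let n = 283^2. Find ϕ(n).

φ(283^2) = 283^2 − 283^1 = 80089 − 283 = 79806.

79806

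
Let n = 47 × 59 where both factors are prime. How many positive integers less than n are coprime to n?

φ(47) = 47 − 1 = 46.
φ(59) = 59 − 1 = 58.
φ(2773) = 46 × 58 = 2668.

2668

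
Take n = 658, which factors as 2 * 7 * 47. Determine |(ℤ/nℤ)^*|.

φ(658) = 658 · (1 − 1/2) · (1 − 1/7) · (1 − 1/47)
       = 658 · 276/658 = 276.

276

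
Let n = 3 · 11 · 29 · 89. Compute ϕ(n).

φ(3) = 3 − 1 = 2.
φ(11) = 11 − 1 = 10.
φ(29) = 29 − 1 = 28.
φ(89) = 89 − 1 = 88.
φ(85173) = 2 × 10 × 28 × 88 = 49280.

49280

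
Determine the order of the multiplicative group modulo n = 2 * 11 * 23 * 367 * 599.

φ(111235498) = 111235498 · (1 − 1/2) · (1 − 1/11) · (1 − 1/23) · (1 − 1/367) · (1 − 1/599)
       = 111235498 · 48150960/111235498 = 48150960.

48150960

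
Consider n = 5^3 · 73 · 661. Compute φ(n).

φ(5^3) = 5^2·(5−1) = 25·4 = 100.
φ(73) = 73 − 1 = 72.
φ(661) = 661 − 1 = 660.
Since φ is multiplicative, φ(6031625) = 100 · 72 · 660 = 4752000.

4752000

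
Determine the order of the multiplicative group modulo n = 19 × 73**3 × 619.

φ(4575228937) = 4575228937 · (1 − 1/19) · (1 − 1/73) · (1 − 1/619)
       = 4575228937 · 800928/858553 = 4268145312.

4268145312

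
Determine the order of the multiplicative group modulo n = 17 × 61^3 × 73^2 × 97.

φ(1994600304101) = 1994600304101 · (1 − 1/17) · (1 − 1/61) · (1 − 1/73) · (1 − 1/97)
       = 1994600304101 · 6635520/7342997 = 1802426204160.

1802426204160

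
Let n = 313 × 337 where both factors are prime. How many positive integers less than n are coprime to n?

For distinct primes, φ(pq) = (p−1)(q−1) = 312 × 336 = 104832.

104832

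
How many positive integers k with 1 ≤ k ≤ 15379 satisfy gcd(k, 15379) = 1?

12168

15379 = 7 · 13^3.
φ(7) = 7 − 1 = 6.
φ(13^3) = 13^3 − 13^2 = 2197 − 169 = 2028.
Multiply: 6 · 2028 = 12168.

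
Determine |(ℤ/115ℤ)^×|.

88

Factor 115: 115 = 5 · 23.
φ(115) = 115 · (1 − 1/5) · (1 − 1/23)
       = 115 · 88/115 = 88.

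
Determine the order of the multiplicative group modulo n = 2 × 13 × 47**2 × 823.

21325968

φ(47268182) = 47268182 · (1 − 1/2) · (1 − 1/13) · (1 − 1/47) · (1 − 1/823)
       = 47268182 · 453744/1005706 = 21325968.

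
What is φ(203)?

203 = 7 · 29.
φ(7) = 7 − 1 = 6.
φ(29) = 29 − 1 = 28.
Since φ is multiplicative, φ(203) = 6 · 28 = 168.

168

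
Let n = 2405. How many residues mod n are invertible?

First factor: 2405 = 5 · 13 · 37.
φ(5) = 5 − 1 = 4.
φ(13) = 13 − 1 = 12.
φ(37) = 37 − 1 = 36.
Multiply: 4 · 12 · 36 = 1728.

1728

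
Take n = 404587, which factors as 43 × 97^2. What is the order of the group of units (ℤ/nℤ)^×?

391104

φ(43) = 43 − 1 = 42.
φ(97^2) = 97^2 − 97^1 = 9409 − 97 = 9312.
Multiply: 42 · 9312 = 391104.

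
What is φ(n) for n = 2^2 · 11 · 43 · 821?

688800

φ(1553332) = 1553332 · (1 − 1/2) · (1 − 1/11) · (1 − 1/43) · (1 − 1/821)
       = 1553332 · 344400/776666 = 688800.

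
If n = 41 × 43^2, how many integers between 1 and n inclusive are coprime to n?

φ(41) = 41 − 1 = 40.
φ(43^2) = 43^2 − 43^1 = 1849 − 43 = 1806.
Since φ is multiplicative, φ(75809) = 40 · 1806 = 72240.

72240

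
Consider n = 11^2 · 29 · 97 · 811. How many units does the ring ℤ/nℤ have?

φ(276042503) = 276042503 · (1 − 1/11) · (1 − 1/29) · (1 − 1/97) · (1 − 1/811)
       = 276042503 · 21772800/25094773 = 239500800.

239500800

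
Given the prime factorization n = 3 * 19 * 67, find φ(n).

2376

φ(3819) = 3819 · (1 − 1/3) · (1 − 1/19) · (1 − 1/67)
       = 3819 · 2376/3819 = 2376.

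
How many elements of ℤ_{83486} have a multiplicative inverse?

36504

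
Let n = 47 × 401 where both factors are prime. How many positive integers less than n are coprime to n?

φ(47) = 47 − 1 = 46.
φ(401) = 401 − 1 = 400.
φ(18847) = 46 × 400 = 18400.

18400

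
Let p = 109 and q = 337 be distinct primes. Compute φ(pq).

36288

φ(109) = 109 − 1 = 108.
φ(337) = 337 − 1 = 336.
Since φ is multiplicative, φ(36733) = 108 · 336 = 36288.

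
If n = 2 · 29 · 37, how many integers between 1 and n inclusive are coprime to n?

1008

φ(2) = 2 − 1 = 1.
φ(29) = 29 − 1 = 28.
φ(37) = 37 − 1 = 36.
Multiply: 1 · 28 · 36 = 1008.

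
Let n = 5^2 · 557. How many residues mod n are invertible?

11120

φ(5^2) = 5^2 − 5^1 = 25 − 5 = 20.
φ(557) = 557 − 1 = 556.
Since φ is multiplicative, φ(13925) = 20 · 556 = 11120.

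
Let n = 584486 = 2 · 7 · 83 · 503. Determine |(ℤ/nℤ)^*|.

φ(584486) = 584486 · (1 − 1/2) · (1 − 1/7) · (1 − 1/83) · (1 − 1/503)
       = 584486 · 246984/584486 = 246984.

246984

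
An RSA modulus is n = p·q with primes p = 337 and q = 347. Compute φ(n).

For distinct primes, φ(pq) = (p−1)(q−1) = 336 × 346 = 116256.

116256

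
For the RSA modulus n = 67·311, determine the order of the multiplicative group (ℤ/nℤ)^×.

φ(pq) = (p−1)(q−1) = 66 · 310 = 20460.

20460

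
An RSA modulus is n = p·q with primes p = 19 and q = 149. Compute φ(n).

φ(2831) = 2831 · (1 − 1/19) · (1 − 1/149)
       = 2831 · 2664/2831 = 2664.

2664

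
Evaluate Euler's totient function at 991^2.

φ(991^2) = 991^2 − 991^1 = 982081 − 991 = 981090.

981090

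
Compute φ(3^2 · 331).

1980

φ(3^2) = 3^1·(3−1) = 3·2 = 6.
φ(331) = 331 − 1 = 330.
Since φ is multiplicative, φ(2979) = 6 · 330 = 1980.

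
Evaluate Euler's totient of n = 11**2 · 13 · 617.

813120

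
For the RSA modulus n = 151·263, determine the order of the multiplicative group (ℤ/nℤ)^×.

39300

φ(151) = 151 − 1 = 150.
φ(263) = 263 − 1 = 262.
Multiply: 150 · 262 = 39300.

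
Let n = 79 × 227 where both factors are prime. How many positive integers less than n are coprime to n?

φ(pq) = (p−1)(q−1) = 78 · 226 = 17628.

17628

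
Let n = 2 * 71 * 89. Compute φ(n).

6160

φ(2) = 2 − 1 = 1.
φ(71) = 71 − 1 = 70.
φ(89) = 89 − 1 = 88.
Since φ is multiplicative, φ(12638) = 1 · 70 · 88 = 6160.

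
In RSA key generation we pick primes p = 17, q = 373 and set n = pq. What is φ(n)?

5952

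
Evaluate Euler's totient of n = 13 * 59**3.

φ(13) = 13 − 1 = 12.
φ(59^3) = 59^2·(59−1) = 3481·58 = 201898.
Multiply: 12 · 201898 = 2422776.

2422776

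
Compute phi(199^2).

φ(39601) = 39601 · (1 − 1/199)
       = 39601 · 198/199 = 39402.

39402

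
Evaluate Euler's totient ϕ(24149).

21600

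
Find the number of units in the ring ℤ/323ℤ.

288

Prime factorization: 323 = 17 × 19.
φ(17) = 17 − 1 = 16.
φ(19) = 19 − 1 = 18.
φ(323) = 16 × 18 = 288.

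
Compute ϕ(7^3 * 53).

φ(7^3) = 7^3 − 7^2 = 343 − 49 = 294.
φ(53) = 53 − 1 = 52.
Multiply: 294 · 52 = 15288.

15288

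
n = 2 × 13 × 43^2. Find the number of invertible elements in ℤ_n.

21672

φ(48074) = 48074 · (1 − 1/2) · (1 − 1/13) · (1 − 1/43)
       = 48074 · 504/1118 = 21672.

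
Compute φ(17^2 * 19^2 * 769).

71442432

φ(80229001) = 80229001 · (1 − 1/17) · (1 − 1/19) · (1 − 1/769)
       = 80229001 · 221184/248387 = 71442432.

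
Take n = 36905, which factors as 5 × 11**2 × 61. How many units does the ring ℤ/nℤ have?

φ(5) = 5 − 1 = 4.
φ(11^2) = 11^1·(11−1) = 11·10 = 110.
φ(61) = 61 − 1 = 60.
φ(36905) = 4 × 110 × 60 = 26400.

26400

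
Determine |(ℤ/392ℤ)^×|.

392 = 2^3 · 7^2.
φ(392) = 392 · (1 − 1/2) · (1 − 1/7)
       = 392 · 6/14 = 168.

168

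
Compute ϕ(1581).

1581 = 3 × 17 × 31.
φ(1581) = 1581 · (1 − 1/3) · (1 − 1/17) · (1 − 1/31)
       = 1581 · 960/1581 = 960.

960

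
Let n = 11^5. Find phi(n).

146410

φ(11^5) = 11^5 − 11^4 = 161051 − 14641 = 146410.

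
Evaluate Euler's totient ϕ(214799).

First factor: 214799 = 13^2 * 31 * 41.
φ(214799) = 214799 · (1 − 1/13) · (1 − 1/31) · (1 − 1/41)
       = 214799 · 14400/16523 = 187200.

187200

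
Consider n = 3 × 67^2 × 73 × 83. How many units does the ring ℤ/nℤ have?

φ(81596553) = 81596553 · (1 − 1/3) · (1 − 1/67) · (1 − 1/73) · (1 − 1/83)
       = 81596553 · 779328/1217859 = 52214976.

52214976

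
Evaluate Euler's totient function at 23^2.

506

φ(23^2) = 23^1·(23−1) = 23·22 = 506.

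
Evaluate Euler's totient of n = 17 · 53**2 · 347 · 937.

φ(17) = 17 − 1 = 16.
φ(53^2) = 53^1·(53−1) = 53·52 = 2756.
φ(347) = 347 − 1 = 346.
φ(937) = 937 − 1 = 936.
φ(15526362667) = 16 × 2756 × 346 × 936 = 14280754176.

14280754176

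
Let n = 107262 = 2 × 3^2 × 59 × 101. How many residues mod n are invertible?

34800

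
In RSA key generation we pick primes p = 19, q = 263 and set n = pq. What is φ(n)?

φ(4997) = 4997 · (1 − 1/19) · (1 − 1/263)
       = 4997 · 4716/4997 = 4716.

4716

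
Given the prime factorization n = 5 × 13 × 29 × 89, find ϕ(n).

118272

φ(5) = 5 − 1 = 4.
φ(13) = 13 − 1 = 12.
φ(29) = 29 − 1 = 28.
φ(89) = 89 − 1 = 88.
Since φ is multiplicative, φ(167765) = 4 · 12 · 28 · 88 = 118272.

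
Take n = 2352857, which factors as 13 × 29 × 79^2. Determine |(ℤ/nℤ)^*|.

2070432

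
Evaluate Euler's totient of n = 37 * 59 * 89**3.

1455436224

φ(1538947327) = 1538947327 · (1 − 1/37) · (1 − 1/59) · (1 − 1/89)
       = 1538947327 · 183744/194287 = 1455436224.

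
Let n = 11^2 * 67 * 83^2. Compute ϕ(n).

φ(55849123) = 55849123 · (1 − 1/11) · (1 − 1/67) · (1 − 1/83)
       = 55849123 · 54120/61171 = 49411560.

49411560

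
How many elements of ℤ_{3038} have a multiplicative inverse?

Prime factorization: 3038 = 2 × 7**2 × 31.
φ(2) = 2 − 1 = 1.
φ(7^2) = 7^1·(7−1) = 7·6 = 42.
φ(31) = 31 − 1 = 30.
φ(3038) = 1 × 42 × 30 = 1260.

1260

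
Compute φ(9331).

7560

Prime factorization: 9331 = 7 · 31 · 43.
φ(9331) = 9331 · (1 − 1/7) · (1 − 1/31) · (1 − 1/43)
       = 9331 · 7560/9331 = 7560.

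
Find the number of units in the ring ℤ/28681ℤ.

25872

Prime factorization: 28681 = 23 * 29 * 43.
φ(23) = 23 − 1 = 22.
φ(29) = 29 − 1 = 28.
φ(43) = 43 − 1 = 42.
Since φ is multiplicative, φ(28681) = 22 · 28 · 42 = 25872.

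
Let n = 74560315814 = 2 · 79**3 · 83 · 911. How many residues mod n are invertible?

36324866760

φ(74560315814) = 74560315814 · (1 − 1/2) · (1 − 1/79) · (1 − 1/83) · (1 − 1/911)
       = 74560315814 · 5820360/11946854 = 36324866760.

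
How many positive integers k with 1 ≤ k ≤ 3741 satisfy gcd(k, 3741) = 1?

2352

First factor: 3741 = 3 * 29 * 43.
φ(3741) = 3741 · (1 − 1/3) · (1 − 1/29) · (1 − 1/43)
       = 3741 · 2352/3741 = 2352.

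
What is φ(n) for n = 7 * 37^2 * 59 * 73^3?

177853200768

φ(219949044749) = 219949044749 · (1 − 1/7) · (1 − 1/37) · (1 − 1/59) · (1 − 1/73)
       = 219949044749 · 902016/1115513 = 177853200768.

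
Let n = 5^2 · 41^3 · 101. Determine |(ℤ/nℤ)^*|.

φ(174025525) = 174025525 · (1 − 1/5) · (1 − 1/41) · (1 − 1/101)
       = 174025525 · 16000/20705 = 134480000.

134480000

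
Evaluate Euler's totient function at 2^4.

8

φ(16) = 16 · (1 − 1/2)
       = 16 · 1/2 = 8.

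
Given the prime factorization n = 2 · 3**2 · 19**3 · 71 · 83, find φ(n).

φ(2) = 2 − 1 = 1.
φ(3^2) = 3^1·(3−1) = 3·2 = 6.
φ(19^3) = 19^2·(19−1) = 361·18 = 6498.
φ(71) = 71 − 1 = 70.
φ(83) = 83 − 1 = 82.
φ(727561566) = 1 × 6 × 6498 × 70 × 82 = 223791120.

223791120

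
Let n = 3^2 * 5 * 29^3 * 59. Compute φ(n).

32778816

φ(64752795) = 64752795 · (1 − 1/3) · (1 − 1/5) · (1 − 1/29) · (1 − 1/59)
       = 64752795 · 12992/25665 = 32778816.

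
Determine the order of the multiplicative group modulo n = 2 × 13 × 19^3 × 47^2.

168584112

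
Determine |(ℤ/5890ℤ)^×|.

2160

First factor: 5890 = 2 × 5 × 19 × 31.
φ(2) = 2 − 1 = 1.
φ(5) = 5 − 1 = 4.
φ(19) = 19 − 1 = 18.
φ(31) = 31 − 1 = 30.
φ(5890) = 1 × 4 × 18 × 30 = 2160.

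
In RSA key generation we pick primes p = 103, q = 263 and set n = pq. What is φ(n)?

φ(pq) = (p−1)(q−1) = 102 · 262 = 26724.

26724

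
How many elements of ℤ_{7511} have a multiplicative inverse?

7511 = 7 · 29 · 37.
φ(7511) = 7511 · (1 − 1/7) · (1 − 1/29) · (1 − 1/37)
       = 7511 · 6048/7511 = 6048.

6048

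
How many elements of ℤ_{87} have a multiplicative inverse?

56

First factor: 87 = 3 · 29.
φ(3) = 3 − 1 = 2.
φ(29) = 29 − 1 = 28.
Multiply: 2 · 28 = 56.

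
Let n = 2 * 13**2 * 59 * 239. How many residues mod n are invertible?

2153424

φ(4766138) = 4766138 · (1 − 1/2) · (1 − 1/13) · (1 − 1/59) · (1 − 1/239)
       = 4766138 · 165648/366626 = 2153424.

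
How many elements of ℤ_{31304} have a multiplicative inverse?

Prime factorization: 31304 = 2^3 · 7 · 13 · 43.
φ(2^3) = 2^3 − 2^2 = 8 − 4 = 4.
φ(7) = 7 − 1 = 6.
φ(13) = 13 − 1 = 12.
φ(43) = 43 − 1 = 42.
Since φ is multiplicative, φ(31304) = 4 · 6 · 12 · 42 = 12096.

12096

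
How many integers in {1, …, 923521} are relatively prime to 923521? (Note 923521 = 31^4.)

893730

φ(923521) = 923521 · (1 − 1/31)
       = 923521 · 30/31 = 893730.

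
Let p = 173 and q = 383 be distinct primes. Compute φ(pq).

65704

φ(n) = (p − 1)(q − 1) = (173−1)(383−1) = 172·382 = 65704.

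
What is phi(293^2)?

φ(85849) = 85849 · (1 − 1/293)
       = 85849 · 292/293 = 85556.

85556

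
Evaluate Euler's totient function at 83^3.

φ(571787) = 571787 · (1 − 1/83)
       = 571787 · 82/83 = 564898.

564898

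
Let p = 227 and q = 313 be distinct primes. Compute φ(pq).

φ(pq) = (p−1)(q−1) = 226 · 312 = 70512.

70512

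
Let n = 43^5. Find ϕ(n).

143589642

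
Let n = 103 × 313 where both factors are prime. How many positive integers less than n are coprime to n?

31824

φ(103) = 103 − 1 = 102.
φ(313) = 313 − 1 = 312.
φ(32239) = 102 × 312 = 31824.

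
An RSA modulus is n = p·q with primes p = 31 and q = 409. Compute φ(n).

For distinct primes, φ(pq) = (p−1)(q−1) = 30 × 408 = 12240.

12240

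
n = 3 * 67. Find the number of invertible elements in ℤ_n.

132

φ(201) = 201 · (1 − 1/3) · (1 − 1/67)
       = 201 · 132/201 = 132.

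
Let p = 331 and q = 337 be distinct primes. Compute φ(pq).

For distinct primes, φ(pq) = (p−1)(q−1) = 330 × 336 = 110880.

110880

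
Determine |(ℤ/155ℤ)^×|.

Factor 155: 155 = 5 · 31.
φ(155) = 155 · (1 − 1/5) · (1 − 1/31)
       = 155 · 120/155 = 120.

120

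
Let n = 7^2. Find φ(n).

φ(7^2) = 7^1·(7−1) = 7·6 = 42.

42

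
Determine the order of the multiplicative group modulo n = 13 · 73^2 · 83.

5171904

φ(5749991) = 5749991 · (1 − 1/13) · (1 − 1/73) · (1 − 1/83)
       = 5749991 · 70848/78767 = 5171904.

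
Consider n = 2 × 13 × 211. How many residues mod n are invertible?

φ(5486) = 5486 · (1 − 1/2) · (1 − 1/13) · (1 − 1/211)
       = 5486 · 2520/5486 = 2520.

2520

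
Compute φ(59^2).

3422

φ(3481) = 3481 · (1 − 1/59)
       = 3481 · 58/59 = 3422.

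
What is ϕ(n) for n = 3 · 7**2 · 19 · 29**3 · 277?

9826862976

φ(18868818129) = 18868818129 · (1 − 1/3) · (1 − 1/7) · (1 − 1/19) · (1 − 1/29) · (1 − 1/277)
       = 18868818129 · 1669248/3205167 = 9826862976.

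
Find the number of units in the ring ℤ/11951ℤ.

10368

11951 = 17 * 19 * 37.
φ(11951) = 11951 · (1 − 1/17) · (1 − 1/19) · (1 − 1/37)
       = 11951 · 10368/11951 = 10368.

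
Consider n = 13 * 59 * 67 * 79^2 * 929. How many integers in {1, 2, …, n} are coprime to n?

262677482496

φ(297947717821) = 297947717821 · (1 − 1/13) · (1 − 1/59) · (1 − 1/67) · (1 − 1/79) · (1 − 1/929)
       = 297947717821 · 3325031424/3771490099 = 262677482496.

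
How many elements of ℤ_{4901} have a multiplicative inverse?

Factor 4901: 4901 = 13^2 · 29.
φ(13^2) = 13^1·(13−1) = 13·12 = 156.
φ(29) = 29 − 1 = 28.
Multiply: 156 · 28 = 4368.

4368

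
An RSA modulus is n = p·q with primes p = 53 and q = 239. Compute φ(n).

φ(pq) = (p−1)(q−1) = 52 · 238 = 12376.

12376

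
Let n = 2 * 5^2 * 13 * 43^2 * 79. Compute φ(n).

33808320

φ(2) = 2 − 1 = 1.
φ(5^2) = 5^1·(5−1) = 5·4 = 20.
φ(13) = 13 − 1 = 12.
φ(43^2) = 43^1·(43−1) = 43·42 = 1806.
φ(79) = 79 − 1 = 78.
φ(94946150) = 1 × 20 × 12 × 1806 × 78 = 33808320.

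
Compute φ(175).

Factor 175: 175 = 5^2 · 7.
φ(5^2) = 5^2 − 5^1 = 25 − 5 = 20.
φ(7) = 7 − 1 = 6.
Multiply: 20 · 6 = 120.

120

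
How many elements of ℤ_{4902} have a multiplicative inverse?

4902 = 2 · 3 · 19 · 43.
φ(2) = 2 − 1 = 1.
φ(3) = 3 − 1 = 2.
φ(19) = 19 − 1 = 18.
φ(43) = 43 − 1 = 42.
Multiply: 1 · 2 · 18 · 42 = 1512.

1512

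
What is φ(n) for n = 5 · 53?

208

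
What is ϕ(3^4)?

φ(3^4) = 3^3·(3−1) = 27·2 = 54.

54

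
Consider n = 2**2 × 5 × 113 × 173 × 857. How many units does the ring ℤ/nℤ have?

φ(2^2) = 2^2 − 2^1 = 4 − 2 = 2.
φ(5) = 5 − 1 = 4.
φ(113) = 113 − 1 = 112.
φ(173) = 173 − 1 = 172.
φ(857) = 857 − 1 = 856.
Since φ is multiplicative, φ(335069860) = 2 · 4 · 112 · 172 · 856 = 131919872.

131919872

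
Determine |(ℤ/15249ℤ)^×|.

First factor: 15249 = 3 * 13 * 17 * 23.
φ(15249) = 15249 · (1 − 1/3) · (1 − 1/13) · (1 − 1/17) · (1 − 1/23)
       = 15249 · 8448/15249 = 8448.

8448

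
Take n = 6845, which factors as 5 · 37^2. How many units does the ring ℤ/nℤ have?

φ(5) = 5 − 1 = 4.
φ(37^2) = 37^1·(37−1) = 37·36 = 1332.
Multiply: 4 · 1332 = 5328.

5328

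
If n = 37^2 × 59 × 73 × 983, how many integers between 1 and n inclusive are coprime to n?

5462308224

φ(5796046189) = 5796046189 · (1 − 1/37) · (1 − 1/59) · (1 − 1/73) · (1 − 1/983)
       = 5796046189 · 147629952/156649897 = 5462308224.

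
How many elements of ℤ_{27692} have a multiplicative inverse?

11088

Prime factorization: 27692 = 2**2 × 7 × 23 × 43.
φ(27692) = 27692 · (1 − 1/2) · (1 − 1/7) · (1 − 1/23) · (1 − 1/43)
       = 27692 · 5544/13846 = 11088.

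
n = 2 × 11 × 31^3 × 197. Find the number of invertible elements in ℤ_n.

56506800

φ(2) = 2 − 1 = 1.
φ(11) = 11 − 1 = 10.
φ(31^3) = 31^2·(31−1) = 961·30 = 28830.
φ(197) = 197 − 1 = 196.
Since φ is multiplicative, φ(129114194) = 1 · 10 · 28830 · 196 = 56506800.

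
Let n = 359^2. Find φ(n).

128522

φ(359^2) = 359^2 − 359^1 = 128881 − 359 = 128522.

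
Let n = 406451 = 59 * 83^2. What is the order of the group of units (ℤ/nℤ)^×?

394748

φ(59) = 59 − 1 = 58.
φ(83^2) = 83^2 − 83^1 = 6889 − 83 = 6806.
Since φ is multiplicative, φ(406451) = 58 · 6806 = 394748.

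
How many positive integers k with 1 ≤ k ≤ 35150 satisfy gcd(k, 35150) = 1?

35150 = 2 · 5^2 · 19 · 37.
φ(2) = 2 − 1 = 1.
φ(5^2) = 5^2 − 5^1 = 25 − 5 = 20.
φ(19) = 19 − 1 = 18.
φ(37) = 37 − 1 = 36.
Since φ is multiplicative, φ(35150) = 1 · 20 · 18 · 36 = 12960.

12960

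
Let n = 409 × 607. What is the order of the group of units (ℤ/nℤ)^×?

247248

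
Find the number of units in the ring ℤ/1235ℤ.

864

1235 = 5 * 13 * 19.
φ(5) = 5 − 1 = 4.
φ(13) = 13 − 1 = 12.
φ(19) = 19 − 1 = 18.
Since φ is multiplicative, φ(1235) = 4 · 12 · 18 = 864.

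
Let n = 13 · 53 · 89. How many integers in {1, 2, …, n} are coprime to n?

φ(13) = 13 − 1 = 12.
φ(53) = 53 − 1 = 52.
φ(89) = 89 − 1 = 88.
Since φ is multiplicative, φ(61321) = 12 · 52 · 88 = 54912.

54912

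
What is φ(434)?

First factor: 434 = 2 × 7 × 31.
φ(434) = 434 · (1 − 1/2) · (1 − 1/7) · (1 − 1/31)
       = 434 · 180/434 = 180.

180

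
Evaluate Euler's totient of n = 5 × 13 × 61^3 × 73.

φ(1077024845) = 1077024845 · (1 − 1/5) · (1 − 1/13) · (1 − 1/61) · (1 − 1/73)
       = 1077024845 · 207360/289445 = 771586560.

771586560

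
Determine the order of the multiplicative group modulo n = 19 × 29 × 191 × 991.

φ(19) = 19 − 1 = 18.
φ(29) = 29 − 1 = 28.
φ(191) = 191 − 1 = 190.
φ(991) = 991 − 1 = 990.
Multiply: 18 · 28 · 190 · 990 = 94802400.

94802400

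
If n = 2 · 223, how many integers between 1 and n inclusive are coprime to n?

222

φ(2) = 2 − 1 = 1.
φ(223) = 223 − 1 = 222.
φ(446) = 1 × 222 = 222.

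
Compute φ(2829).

1760

First factor: 2829 = 3 · 23 · 41.
φ(3) = 3 − 1 = 2.
φ(23) = 23 − 1 = 22.
φ(41) = 41 − 1 = 40.
Multiply: 2 · 22 · 40 = 1760.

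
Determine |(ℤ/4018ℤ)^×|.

Factor 4018: 4018 = 2 × 7^2 × 41.
φ(4018) = 4018 · (1 − 1/2) · (1 − 1/7) · (1 − 1/41)
       = 4018 · 240/574 = 1680.

1680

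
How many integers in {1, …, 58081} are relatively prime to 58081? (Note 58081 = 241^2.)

57840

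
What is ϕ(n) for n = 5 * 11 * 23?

880

φ(1265) = 1265 · (1 − 1/5) · (1 − 1/11) · (1 − 1/23)
       = 1265 · 880/1265 = 880.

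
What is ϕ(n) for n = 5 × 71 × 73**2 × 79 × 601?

68874624000

φ(5) = 5 − 1 = 4.
φ(71) = 71 − 1 = 70.
φ(73^2) = 73^1·(73−1) = 73·72 = 5256.
φ(79) = 79 − 1 = 78.
φ(601) = 601 − 1 = 600.
φ(89820534805) = 4 × 70 × 5256 × 78 × 600 = 68874624000.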